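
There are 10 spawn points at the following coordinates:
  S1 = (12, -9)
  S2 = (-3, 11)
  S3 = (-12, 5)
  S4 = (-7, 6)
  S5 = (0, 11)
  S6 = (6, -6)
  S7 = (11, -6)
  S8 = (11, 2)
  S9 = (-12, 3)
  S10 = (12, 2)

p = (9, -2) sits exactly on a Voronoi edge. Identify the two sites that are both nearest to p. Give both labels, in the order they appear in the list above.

Squared distances from p to each site:
|pS1|² = (9−12)² + (-2−(-9))² = 9 + 49 = 58
|pS2|² = (9−(-3))² + (-2−11)² = 144 + 169 = 313
|pS3|² = (9−(-12))² + (-2−5)² = 441 + 49 = 490
|pS4|² = (9−(-7))² + (-2−6)² = 256 + 64 = 320
|pS5|² = (9−0)² + (-2−11)² = 81 + 169 = 250
|pS6|² = (9−6)² + (-2−(-6))² = 9 + 16 = 25
|pS7|² = (9−11)² + (-2−(-6))² = 4 + 16 = 20
|pS8|² = (9−11)² + (-2−2)² = 4 + 16 = 20
|pS9|² = (9−(-12))² + (-2−3)² = 441 + 25 = 466
d²(p, S10) = (9−12)² + (-2−2)² = 9 + 16 = 25
p is equidistant from S7 and S8 (both at squared distance 20), and every other site is strictly farther — so p lies on the S7–S8 Voronoi edge.

S7 and S8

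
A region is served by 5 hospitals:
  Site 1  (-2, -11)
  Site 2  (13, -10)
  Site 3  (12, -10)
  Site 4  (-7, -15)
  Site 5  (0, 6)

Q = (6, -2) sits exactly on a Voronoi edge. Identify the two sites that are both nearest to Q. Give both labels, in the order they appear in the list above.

Site 3 and Site 5

Squared distances from Q to each site:
d²(Q, Site 1) = 64 + 81 = 145
d²(Q, Site 2) = 49 + 64 = 113
d²(Q, Site 3) = 36 + 64 = 100
d²(Q, Site 4) = 169 + 169 = 338
d²(Q, Site 5) = 36 + 64 = 100
Q is equidistant from Site 3 and Site 5 (both at squared distance 100), and every other site is strictly farther — so Q lies on the Site 3–Site 5 Voronoi edge.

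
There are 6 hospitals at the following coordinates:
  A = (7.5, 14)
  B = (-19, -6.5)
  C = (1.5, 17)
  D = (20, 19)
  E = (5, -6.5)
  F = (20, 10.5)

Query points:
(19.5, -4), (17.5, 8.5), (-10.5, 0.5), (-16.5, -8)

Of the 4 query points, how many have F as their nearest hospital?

2

(19.5, -4) — d² to each: A:468, B:1488.5, C:765, D:529.25, E:216.5, F:210.5 → nearest is F
(17.5, 8.5) — d² to each: A:130.25, B:1557.25, C:328.25, D:116.5, E:381.25, F:10.25 → nearest is F
(-10.5, 0.5) — d² to each: A:506.25, B:121.25, C:416.25, D:1272.5, E:289.25, F:1030.25 → nearest is B
(-16.5, -8) — d² to each: A:1060, B:8.5, C:949, D:2061.25, E:464.5, F:1674.5 → nearest is B
2 of the 4 points have F as nearest.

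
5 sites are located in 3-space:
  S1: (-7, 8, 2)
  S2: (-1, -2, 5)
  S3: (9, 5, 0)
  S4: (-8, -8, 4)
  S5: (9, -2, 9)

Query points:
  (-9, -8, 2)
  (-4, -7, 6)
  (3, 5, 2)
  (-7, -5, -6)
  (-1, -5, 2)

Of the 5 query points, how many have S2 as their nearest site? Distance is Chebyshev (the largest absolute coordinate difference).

(-9, -8, 2) — d to each: S1:16, S2:8, S3:18, S4:2, S5:18 → nearest is S4
(-4, -7, 6) — d to each: S1:15, S2:5, S3:13, S4:4, S5:13 → nearest is S4
(3, 5, 2) — d to each: S1:10, S2:7, S3:6, S4:13, S5:7 → nearest is S3
(-7, -5, -6) — d to each: S1:13, S2:11, S3:16, S4:10, S5:16 → nearest is S4
(-1, -5, 2) — d to each: S1:13, S2:3, S3:10, S4:7, S5:10 → nearest is S2
1 of the 5 points has S2 as nearest.

1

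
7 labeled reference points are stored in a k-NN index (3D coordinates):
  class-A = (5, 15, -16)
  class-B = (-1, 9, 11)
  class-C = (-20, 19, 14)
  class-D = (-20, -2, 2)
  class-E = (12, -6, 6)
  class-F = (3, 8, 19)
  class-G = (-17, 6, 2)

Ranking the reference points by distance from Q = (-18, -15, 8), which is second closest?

class-G

Compare squared distances (the ordering matches that of the actual distances):
d²(Q, class-A) = (-18−5)² + (-15−15)² + (8−(-16))² = 529 + 900 + 576 = 2005
d²(Q, class-B) = (-18−(-1))² + (-15−9)² + (8−11)² = 289 + 576 + 9 = 874
d²(Q, class-C) = (-18−(-20))² + (-15−19)² + (8−14)² = 4 + 1156 + 36 = 1196
d²(Q, class-D) = (-18−(-20))² + (-15−(-2))² + (8−2)² = 4 + 169 + 36 = 209
d²(Q, class-E) = (-18−12)² + (-15−(-6))² + (8−6)² = 900 + 81 + 4 = 985
d²(Q, class-F) = (-18−3)² + (-15−8)² + (8−19)² = 441 + 529 + 121 = 1091
d²(Q, class-G) = (-18−(-17))² + (-15−6)² + (8−2)² = 1 + 441 + 36 = 478
Sorted ascending: class-D, class-G, class-B, … — the second-nearest is class-G.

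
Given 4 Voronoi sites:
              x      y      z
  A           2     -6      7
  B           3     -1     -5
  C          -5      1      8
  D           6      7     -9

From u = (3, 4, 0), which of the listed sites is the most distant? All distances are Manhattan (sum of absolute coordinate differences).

C

d(u,A) = |3−2| + |4−(-6)| + |0−7| = 1 + 10 + 7 = 18
d(u,B) = |3−3| + |4−(-1)| + |0−(-5)| = 0 + 5 + 5 = 10
d(u,C) = |3−(-5)| + |4−1| + |0−8| = 8 + 3 + 8 = 19
d(u,D) = |3−6| + |4−7| + |0−(-9)| = 3 + 3 + 9 = 15
The largest is to C.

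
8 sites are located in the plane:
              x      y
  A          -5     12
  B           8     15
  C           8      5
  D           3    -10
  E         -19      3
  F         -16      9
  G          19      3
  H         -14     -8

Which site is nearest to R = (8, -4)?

Compare squared distances (the ordering matches that of the actual distances):
|RA|² = (8−(-5))² + (-4−12)² = 169 + 256 = 425
|RB|² = (8−8)² + (-4−15)² = 0 + 361 = 361
|RC|² = (8−8)² + (-4−5)² = 0 + 81 = 81
|RD|² = (8−3)² + (-4−(-10))² = 25 + 36 = 61
|RE|² = (8−(-19))² + (-4−3)² = 729 + 49 = 778
|RF|² = (8−(-16))² + (-4−9)² = 576 + 169 = 745
|RG|² = (8−19)² + (-4−3)² = 121 + 49 = 170
|RH|² = (8−(-14))² + (-4−(-8))² = 484 + 16 = 500
D is nearest.

D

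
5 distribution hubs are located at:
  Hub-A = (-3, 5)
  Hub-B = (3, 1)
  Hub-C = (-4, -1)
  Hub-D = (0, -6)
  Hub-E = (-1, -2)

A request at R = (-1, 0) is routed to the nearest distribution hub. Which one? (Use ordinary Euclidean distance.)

Hub-E

Since √ is increasing, it suffices to compare squared distances:
d²(R, Hub-A) = (-1−(-3))² + (0−5)² = 4 + 25 = 29
d²(R, Hub-B) = (-1−3)² + (0−1)² = 16 + 1 = 17
d²(R, Hub-C) = (-1−(-4))² + (0−(-1))² = 9 + 1 = 10
d²(R, Hub-D) = (-1−0)² + (0−(-6))² = 1 + 36 = 37
d²(R, Hub-E) = (-1−(-1))² + (0−(-2))² = 0 + 4 = 4
Hub-E is nearest.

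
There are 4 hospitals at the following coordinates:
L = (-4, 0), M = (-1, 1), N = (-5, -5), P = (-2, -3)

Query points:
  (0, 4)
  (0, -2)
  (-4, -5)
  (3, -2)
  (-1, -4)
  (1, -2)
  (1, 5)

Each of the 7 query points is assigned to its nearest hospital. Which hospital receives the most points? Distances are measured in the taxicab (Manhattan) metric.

P

(0, 4) — d to each: L:8, M:4, N:14, P:9 → nearest is M
(0, -2) — d to each: L:6, M:4, N:8, P:3 → nearest is P
(-4, -5) — d to each: L:5, M:9, N:1, P:4 → nearest is N
(3, -2) — d to each: L:9, M:7, N:11, P:6 → nearest is P
(-1, -4) — d to each: L:7, M:5, N:5, P:2 → nearest is P
(1, -2) — d to each: L:7, M:5, N:9, P:4 → nearest is P
(1, 5) — d to each: L:10, M:6, N:16, P:11 → nearest is M
Tally — M:2, N:1, P:4. P captures the most (4).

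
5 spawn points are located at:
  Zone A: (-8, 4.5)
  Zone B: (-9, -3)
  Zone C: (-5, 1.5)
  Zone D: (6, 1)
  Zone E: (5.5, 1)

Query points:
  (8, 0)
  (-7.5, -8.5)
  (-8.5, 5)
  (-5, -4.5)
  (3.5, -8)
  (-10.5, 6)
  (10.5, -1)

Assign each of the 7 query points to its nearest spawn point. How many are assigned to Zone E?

(8, 0) — d² to each: Zone A:276.25, Zone B:298, Zone C:171.25, Zone D:5, Zone E:7.25 → nearest is Zone D
(-7.5, -8.5) — d² to each: Zone A:169.25, Zone B:32.5, Zone C:106.25, Zone D:272.5, Zone E:259.25 → nearest is Zone B
(-8.5, 5) — d² to each: Zone A:0.5, Zone B:64.25, Zone C:24.5, Zone D:226.25, Zone E:212 → nearest is Zone A
(-5, -4.5) — d² to each: Zone A:90, Zone B:18.25, Zone C:36, Zone D:151.25, Zone E:140.5 → nearest is Zone B
(3.5, -8) — d² to each: Zone A:288.5, Zone B:181.25, Zone C:162.5, Zone D:87.25, Zone E:85 → nearest is Zone E
(-10.5, 6) — d² to each: Zone A:8.5, Zone B:83.25, Zone C:50.5, Zone D:297.25, Zone E:281 → nearest is Zone A
(10.5, -1) — d² to each: Zone A:372.5, Zone B:384.25, Zone C:246.5, Zone D:24.25, Zone E:29 → nearest is Zone D
1 of the 7 points has Zone E as nearest.

1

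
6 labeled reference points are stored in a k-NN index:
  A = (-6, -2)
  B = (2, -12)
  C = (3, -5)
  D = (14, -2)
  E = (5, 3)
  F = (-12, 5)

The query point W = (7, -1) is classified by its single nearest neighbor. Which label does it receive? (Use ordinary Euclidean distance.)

Squared Euclidean distances:
|WA|² = 169 + 1 = 170
|WB|² = 25 + 121 = 146
|WC|² = 16 + 16 = 32
|WD|² = 49 + 1 = 50
|WE|² = 4 + 16 = 20
|WF|² = 361 + 36 = 397
E is nearest.

E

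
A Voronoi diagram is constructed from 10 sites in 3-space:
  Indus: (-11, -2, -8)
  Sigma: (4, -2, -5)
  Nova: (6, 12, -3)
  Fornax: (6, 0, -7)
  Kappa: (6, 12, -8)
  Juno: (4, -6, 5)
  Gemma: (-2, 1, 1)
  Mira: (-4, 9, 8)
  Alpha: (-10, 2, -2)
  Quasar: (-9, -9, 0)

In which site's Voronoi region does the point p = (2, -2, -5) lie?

Squared Euclidean distances:
d²(p, Indus) = (2−(-11))² + (-2−(-2))² + (-5−(-8))² = 169 + 0 + 9 = 178
d²(p, Sigma) = (2−4)² + (-2−(-2))² + (-5−(-5))² = 4 + 0 + 0 = 4
d²(p, Nova) = (2−6)² + (-2−12)² + (-5−(-3))² = 16 + 196 + 4 = 216
d²(p, Fornax) = (2−6)² + (-2−0)² + (-5−(-7))² = 16 + 4 + 4 = 24
d²(p, Kappa) = (2−6)² + (-2−12)² + (-5−(-8))² = 16 + 196 + 9 = 221
d²(p, Juno) = (2−4)² + (-2−(-6))² + (-5−5)² = 4 + 16 + 100 = 120
d²(p, Gemma) = (2−(-2))² + (-2−1)² + (-5−1)² = 16 + 9 + 36 = 61
d²(p, Mira) = (2−(-4))² + (-2−9)² + (-5−8)² = 36 + 121 + 169 = 326
d²(p, Alpha) = (2−(-10))² + (-2−2)² + (-5−(-2))² = 144 + 16 + 9 = 169
d²(p, Quasar) = (2−(-9))² + (-2−(-9))² + (-5−0)² = 121 + 49 + 25 = 195
The smallest is to Sigma, so p lies in the Voronoi region of Sigma.

Sigma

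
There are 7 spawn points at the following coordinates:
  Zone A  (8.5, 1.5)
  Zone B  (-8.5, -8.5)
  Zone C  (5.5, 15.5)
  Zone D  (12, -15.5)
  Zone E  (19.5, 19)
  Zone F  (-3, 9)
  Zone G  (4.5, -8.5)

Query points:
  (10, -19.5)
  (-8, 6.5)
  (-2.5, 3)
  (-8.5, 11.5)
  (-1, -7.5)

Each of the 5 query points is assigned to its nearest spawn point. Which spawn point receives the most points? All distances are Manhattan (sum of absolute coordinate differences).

Zone F

(10, -19.5) — d to each: Zone A:22.5, Zone B:29.5, Zone C:39.5, Zone D:6, Zone E:48, Zone F:41.5, Zone G:16.5 → nearest is Zone D
(-8, 6.5) — d to each: Zone A:21.5, Zone B:15.5, Zone C:22.5, Zone D:42, Zone E:40, Zone F:7.5, Zone G:27.5 → nearest is Zone F
(-2.5, 3) — d to each: Zone A:12.5, Zone B:17.5, Zone C:20.5, Zone D:33, Zone E:38, Zone F:6.5, Zone G:18.5 → nearest is Zone F
(-8.5, 11.5) — d to each: Zone A:27, Zone B:20, Zone C:18, Zone D:47.5, Zone E:35.5, Zone F:8, Zone G:33 → nearest is Zone F
(-1, -7.5) — d to each: Zone A:18.5, Zone B:8.5, Zone C:29.5, Zone D:21, Zone E:47, Zone F:18.5, Zone G:6.5 → nearest is Zone G
Tally — Zone D:1, Zone F:3, Zone G:1. Zone F captures the most (3).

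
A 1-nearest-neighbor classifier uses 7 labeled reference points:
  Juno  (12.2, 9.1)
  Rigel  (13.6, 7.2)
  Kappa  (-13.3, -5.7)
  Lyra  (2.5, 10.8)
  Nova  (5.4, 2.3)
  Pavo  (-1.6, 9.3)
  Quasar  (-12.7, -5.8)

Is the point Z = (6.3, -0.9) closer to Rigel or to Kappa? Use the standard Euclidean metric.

Rigel

Compare squared distances:
d²(Z, Rigel) = (6.3−13.6)² + (-0.9−7.2)² = 53.29 + 65.61 = 118.9
d²(Z, Kappa) = (6.3−(-13.3))² + (-0.9−(-5.7))² = 384.16 + 23.04 = 407.2
118.9 < 407.2, so Rigel is closer.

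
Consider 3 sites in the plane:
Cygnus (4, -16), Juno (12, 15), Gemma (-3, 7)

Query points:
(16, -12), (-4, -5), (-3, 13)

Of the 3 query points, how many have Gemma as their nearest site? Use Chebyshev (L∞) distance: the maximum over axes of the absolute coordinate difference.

1

(16, -12) — d to each: Cygnus:12, Juno:27, Gemma:19 → nearest is Cygnus
(-4, -5) — d to each: Cygnus:11, Juno:20, Gemma:12 → nearest is Cygnus
(-3, 13) — d to each: Cygnus:29, Juno:15, Gemma:6 → nearest is Gemma
1 of the 3 points has Gemma as nearest.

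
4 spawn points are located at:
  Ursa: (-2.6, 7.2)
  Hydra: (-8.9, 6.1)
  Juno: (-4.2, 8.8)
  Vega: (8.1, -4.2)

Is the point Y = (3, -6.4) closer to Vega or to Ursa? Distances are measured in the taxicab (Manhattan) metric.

d(Y, Vega) = |3−8.1| + |-6.4−(-4.2)| = 5.1 + 2.2 = 7.3
d(Y, Ursa) = |3−(-2.6)| + |-6.4−7.2| = 5.6 + 13.6 = 19.2
7.3 < 19.2, so Vega is closer.

Vega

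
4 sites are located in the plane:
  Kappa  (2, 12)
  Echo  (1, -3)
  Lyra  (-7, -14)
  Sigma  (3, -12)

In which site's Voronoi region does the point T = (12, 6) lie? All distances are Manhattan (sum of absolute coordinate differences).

Kappa

d(T, Kappa) = 10 + 6 = 16
d(T, Echo) = 11 + 9 = 20
d(T, Lyra) = 19 + 20 = 39
d(T, Sigma) = 9 + 18 = 27
Minimum is at Kappa.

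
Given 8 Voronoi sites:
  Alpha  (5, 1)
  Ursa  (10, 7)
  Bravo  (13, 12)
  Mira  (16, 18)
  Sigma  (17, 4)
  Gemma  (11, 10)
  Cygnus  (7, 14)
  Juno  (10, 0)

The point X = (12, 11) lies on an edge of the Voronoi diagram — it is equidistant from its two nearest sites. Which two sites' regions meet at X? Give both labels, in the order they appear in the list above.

Squared distances from X to each site:
d²(X, Alpha) = (12−5)² + (11−1)² = 49 + 100 = 149
d²(X, Ursa) = (12−10)² + (11−7)² = 4 + 16 = 20
d²(X, Bravo) = (12−13)² + (11−12)² = 1 + 1 = 2
d²(X, Mira) = (12−16)² + (11−18)² = 16 + 49 = 65
d²(X, Sigma) = (12−17)² + (11−4)² = 25 + 49 = 74
d²(X, Gemma) = (12−11)² + (11−10)² = 1 + 1 = 2
d²(X, Cygnus) = (12−7)² + (11−14)² = 25 + 9 = 34
d²(X, Juno) = (12−10)² + (11−0)² = 4 + 121 = 125
X is equidistant from Bravo and Gemma (both at squared distance 2), and every other site is strictly farther — so X lies on the Bravo–Gemma Voronoi edge.

Bravo and Gemma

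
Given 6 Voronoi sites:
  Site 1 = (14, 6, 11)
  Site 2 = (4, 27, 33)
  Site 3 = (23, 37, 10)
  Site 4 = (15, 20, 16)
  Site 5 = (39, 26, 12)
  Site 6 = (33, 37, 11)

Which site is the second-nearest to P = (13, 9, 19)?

Site 4

Since √ is increasing, it suffices to compare squared distances:
d²(P, Site 1) = (13−14)² + (9−6)² + (19−11)² = 1 + 9 + 64 = 74
d²(P, Site 2) = (13−4)² + (9−27)² + (19−33)² = 81 + 324 + 196 = 601
d²(P, Site 3) = (13−23)² + (9−37)² + (19−10)² = 100 + 784 + 81 = 965
d²(P, Site 4) = (13−15)² + (9−20)² + (19−16)² = 4 + 121 + 9 = 134
d²(P, Site 5) = (13−39)² + (9−26)² + (19−12)² = 676 + 289 + 49 = 1014
d²(P, Site 6) = (13−33)² + (9−37)² + (19−11)² = 400 + 784 + 64 = 1248
Sorted ascending: Site 1, Site 4, Site 2, … — the second-nearest is Site 4.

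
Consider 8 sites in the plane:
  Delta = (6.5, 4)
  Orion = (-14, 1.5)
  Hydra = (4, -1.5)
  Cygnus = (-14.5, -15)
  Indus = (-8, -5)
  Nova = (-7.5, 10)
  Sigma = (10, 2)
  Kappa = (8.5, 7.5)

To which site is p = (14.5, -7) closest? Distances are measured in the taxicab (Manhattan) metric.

d(p, Delta) = |14.5−6.5| + |-7−4| = 8 + 11 = 19
d(p, Orion) = |14.5−(-14)| + |-7−1.5| = 28.5 + 8.5 = 37
d(p, Hydra) = |14.5−4| + |-7−(-1.5)| = 10.5 + 5.5 = 16
d(p, Cygnus) = |14.5−(-14.5)| + |-7−(-15)| = 29 + 8 = 37
d(p, Indus) = |14.5−(-8)| + |-7−(-5)| = 22.5 + 2 = 24.5
d(p, Nova) = |14.5−(-7.5)| + |-7−10| = 22 + 17 = 39
d(p, Sigma) = |14.5−10| + |-7−2| = 4.5 + 9 = 13.5
d(p, Kappa) = |14.5−8.5| + |-7−7.5| = 6 + 14.5 = 20.5
Sigma is nearest.

Sigma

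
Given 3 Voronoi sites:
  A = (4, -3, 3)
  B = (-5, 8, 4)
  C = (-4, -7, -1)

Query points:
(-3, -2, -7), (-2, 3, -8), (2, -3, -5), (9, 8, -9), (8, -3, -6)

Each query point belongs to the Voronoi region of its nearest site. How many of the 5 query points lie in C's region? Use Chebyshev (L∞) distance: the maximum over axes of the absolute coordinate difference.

3

(-3, -2, -7) — d to each: A:10, B:11, C:6 → nearest is C
(-2, 3, -8) — d to each: A:11, B:12, C:10 → nearest is C
(2, -3, -5) — d to each: A:8, B:11, C:6 → nearest is C
(9, 8, -9) — d to each: A:12, B:14, C:15 → nearest is A
(8, -3, -6) — d to each: A:9, B:13, C:12 → nearest is A
3 of the 5 points have C as nearest.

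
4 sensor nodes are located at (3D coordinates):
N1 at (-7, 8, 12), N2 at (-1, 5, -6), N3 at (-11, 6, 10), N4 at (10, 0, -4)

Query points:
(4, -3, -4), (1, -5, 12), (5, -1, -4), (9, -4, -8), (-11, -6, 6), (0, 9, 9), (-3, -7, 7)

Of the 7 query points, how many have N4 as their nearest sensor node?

3

(4, -3, -4) — d² to each: N1:498, N2:93, N3:502, N4:45 → nearest is N4
(1, -5, 12) — d² to each: N1:233, N2:428, N3:269, N4:362 → nearest is N1
(5, -1, -4) — d² to each: N1:481, N2:76, N3:501, N4:26 → nearest is N4
(9, -4, -8) — d² to each: N1:800, N2:185, N3:824, N4:33 → nearest is N4
(-11, -6, 6) — d² to each: N1:248, N2:365, N3:160, N4:577 → nearest is N3
(0, 9, 9) — d² to each: N1:59, N2:242, N3:131, N4:350 → nearest is N1
(-3, -7, 7) — d² to each: N1:266, N2:317, N3:242, N4:339 → nearest is N3
3 of the 7 points have N4 as nearest.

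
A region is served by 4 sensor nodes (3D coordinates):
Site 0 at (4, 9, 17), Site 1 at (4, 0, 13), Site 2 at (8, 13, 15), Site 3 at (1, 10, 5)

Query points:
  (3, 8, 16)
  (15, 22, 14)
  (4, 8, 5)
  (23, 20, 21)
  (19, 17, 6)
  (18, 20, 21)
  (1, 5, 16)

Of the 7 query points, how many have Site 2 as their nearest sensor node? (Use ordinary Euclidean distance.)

(3, 8, 16) — d² to each: Site 0:3, Site 1:74, Site 2:51, Site 3:129 → nearest is Site 0
(15, 22, 14) — d² to each: Site 0:299, Site 1:606, Site 2:131, Site 3:421 → nearest is Site 2
(4, 8, 5) — d² to each: Site 0:145, Site 1:128, Site 2:141, Site 3:13 → nearest is Site 3
(23, 20, 21) — d² to each: Site 0:498, Site 1:825, Site 2:310, Site 3:840 → nearest is Site 2
(19, 17, 6) — d² to each: Site 0:410, Site 1:563, Site 2:218, Site 3:374 → nearest is Site 2
(18, 20, 21) — d² to each: Site 0:333, Site 1:660, Site 2:185, Site 3:645 → nearest is Site 2
(1, 5, 16) — d² to each: Site 0:26, Site 1:43, Site 2:114, Site 3:146 → nearest is Site 0
4 of the 7 points have Site 2 as nearest.

4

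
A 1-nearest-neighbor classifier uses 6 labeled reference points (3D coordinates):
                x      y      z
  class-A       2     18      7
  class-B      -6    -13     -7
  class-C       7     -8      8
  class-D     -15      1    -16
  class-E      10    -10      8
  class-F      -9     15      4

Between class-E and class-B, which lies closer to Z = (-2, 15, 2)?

Compare squared distances:
d²(Z, class-E) = (-2−10)² + (15−(-10))² + (2−8)² = 144 + 625 + 36 = 805
d²(Z, class-B) = (-2−(-6))² + (15−(-13))² + (2−(-7))² = 16 + 784 + 81 = 881
805 < 881, so class-E is closer.

class-E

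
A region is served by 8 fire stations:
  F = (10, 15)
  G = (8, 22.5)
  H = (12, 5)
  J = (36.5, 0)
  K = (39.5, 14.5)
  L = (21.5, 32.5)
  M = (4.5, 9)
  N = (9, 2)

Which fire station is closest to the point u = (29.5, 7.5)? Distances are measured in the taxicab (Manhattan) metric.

d(u,F) = |29.5−10| + |7.5−15| = 19.5 + 7.5 = 27
d(u,G) = |29.5−8| + |7.5−22.5| = 21.5 + 15 = 36.5
d(u,H) = |29.5−12| + |7.5−5| = 17.5 + 2.5 = 20
d(u,J) = |29.5−36.5| + |7.5−0| = 7 + 7.5 = 14.5
d(u,K) = |29.5−39.5| + |7.5−14.5| = 10 + 7 = 17
d(u,L) = |29.5−21.5| + |7.5−32.5| = 8 + 25 = 33
d(u,M) = |29.5−4.5| + |7.5−9| = 25 + 1.5 = 26.5
d(u,N) = |29.5−9| + |7.5−2| = 20.5 + 5.5 = 26
The smallest is to J, so u lies in the Voronoi region of J.

J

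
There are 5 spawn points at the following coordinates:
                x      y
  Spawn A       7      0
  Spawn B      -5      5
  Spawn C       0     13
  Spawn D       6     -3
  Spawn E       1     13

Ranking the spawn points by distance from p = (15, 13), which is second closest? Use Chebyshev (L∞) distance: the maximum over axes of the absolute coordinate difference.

d(p, Spawn A) = max(8, 13) = 13
d(p, Spawn B) = max(20, 8) = 20
d(p, Spawn C) = max(15, 0) = 15
d(p, Spawn D) = max(9, 16) = 16
d(p, Spawn E) = max(14, 0) = 14
Sorted ascending: Spawn A, Spawn E, Spawn C, … — the second-nearest is Spawn E.

Spawn E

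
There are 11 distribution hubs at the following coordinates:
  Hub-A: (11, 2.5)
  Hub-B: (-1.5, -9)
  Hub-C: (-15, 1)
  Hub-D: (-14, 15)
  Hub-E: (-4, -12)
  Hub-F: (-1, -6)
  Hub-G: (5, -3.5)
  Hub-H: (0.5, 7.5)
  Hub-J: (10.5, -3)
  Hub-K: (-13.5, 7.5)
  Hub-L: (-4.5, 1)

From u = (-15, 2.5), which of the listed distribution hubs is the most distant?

Squared Euclidean distances:
d²(u, Hub-A) = 676 + 0 = 676
d²(u, Hub-B) = 182.25 + 132.25 = 314.5
d²(u, Hub-C) = 0 + 2.25 = 2.25
d²(u, Hub-D) = 1 + 156.25 = 157.25
d²(u, Hub-E) = 121 + 210.25 = 331.25
d²(u, Hub-F) = 196 + 72.25 = 268.25
d²(u, Hub-G) = 400 + 36 = 436
d²(u, Hub-H) = 240.25 + 25 = 265.25
d²(u, Hub-J) = 650.25 + 30.25 = 680.5
d²(u, Hub-K) = 2.25 + 25 = 27.25
d²(u, Hub-L) = 110.25 + 2.25 = 112.5
The largest is to Hub-J.

Hub-J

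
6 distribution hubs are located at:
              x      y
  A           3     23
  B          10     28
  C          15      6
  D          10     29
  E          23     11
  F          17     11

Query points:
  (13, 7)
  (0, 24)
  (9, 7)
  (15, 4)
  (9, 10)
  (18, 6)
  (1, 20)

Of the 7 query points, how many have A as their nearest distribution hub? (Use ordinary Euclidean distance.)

(13, 7) — d² to each: A:356, B:450, C:5, D:493, E:116, F:32 → nearest is C
(0, 24) — d² to each: A:10, B:116, C:549, D:125, E:698, F:458 → nearest is A
(9, 7) — d² to each: A:292, B:442, C:37, D:485, E:212, F:80 → nearest is C
(15, 4) — d² to each: A:505, B:601, C:4, D:650, E:113, F:53 → nearest is C
(9, 10) — d² to each: A:205, B:325, C:52, D:362, E:197, F:65 → nearest is C
(18, 6) — d² to each: A:514, B:548, C:9, D:593, E:50, F:26 → nearest is C
(1, 20) — d² to each: A:13, B:145, C:392, D:162, E:565, F:337 → nearest is A
2 of the 7 points have A as nearest.

2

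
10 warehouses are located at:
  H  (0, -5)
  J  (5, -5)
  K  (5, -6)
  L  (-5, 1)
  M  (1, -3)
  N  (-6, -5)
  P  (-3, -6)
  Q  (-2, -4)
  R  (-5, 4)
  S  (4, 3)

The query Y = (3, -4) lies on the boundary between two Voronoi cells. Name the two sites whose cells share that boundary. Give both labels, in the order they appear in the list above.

Squared distances from Y to each site:
|YH|² = (3−0)² + (-4−(-5))² = 9 + 1 = 10
|YJ|² = (3−5)² + (-4−(-5))² = 4 + 1 = 5
|YK|² = (3−5)² + (-4−(-6))² = 4 + 4 = 8
|YL|² = (3−(-5))² + (-4−1)² = 64 + 25 = 89
|YM|² = (3−1)² + (-4−(-3))² = 4 + 1 = 5
|YN|² = (3−(-6))² + (-4−(-5))² = 81 + 1 = 82
|YP|² = (3−(-3))² + (-4−(-6))² = 36 + 4 = 40
|YQ|² = (3−(-2))² + (-4−(-4))² = 25 + 0 = 25
|YR|² = (3−(-5))² + (-4−4)² = 64 + 64 = 128
|YS|² = (3−4)² + (-4−3)² = 1 + 49 = 50
Y is equidistant from J and M (both at squared distance 5), and every other site is strictly farther — so Y lies on the J–M Voronoi edge.

J and M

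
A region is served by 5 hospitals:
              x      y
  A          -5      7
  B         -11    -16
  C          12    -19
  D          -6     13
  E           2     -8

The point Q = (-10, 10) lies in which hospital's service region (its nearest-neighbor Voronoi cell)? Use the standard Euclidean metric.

Since √ is increasing, it suffices to compare squared distances:
|QA|² = (-10−(-5))² + (10−7)² = 25 + 9 = 34
|QB|² = (-10−(-11))² + (10−(-16))² = 1 + 676 = 677
|QC|² = (-10−12)² + (10−(-19))² = 484 + 841 = 1325
|QD|² = (-10−(-6))² + (10−13)² = 16 + 9 = 25
|QE|² = (-10−2)² + (10−(-8))² = 144 + 324 = 468
Minimum is at D.

D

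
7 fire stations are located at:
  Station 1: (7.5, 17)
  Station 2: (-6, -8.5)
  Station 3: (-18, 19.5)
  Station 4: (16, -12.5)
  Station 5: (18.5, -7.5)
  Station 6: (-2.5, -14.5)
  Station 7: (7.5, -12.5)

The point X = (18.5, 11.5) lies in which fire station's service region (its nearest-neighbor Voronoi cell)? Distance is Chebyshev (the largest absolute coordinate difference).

Station 1

d(X, Station 1) = max(11, 5.5) = 11
d(X, Station 2) = max(24.5, 20) = 24.5
d(X, Station 3) = max(36.5, 8) = 36.5
d(X, Station 4) = max(2.5, 24) = 24
d(X, Station 5) = max(0, 19) = 19
d(X, Station 6) = max(21, 26) = 26
d(X, Station 7) = max(11, 24) = 24
The smallest is to Station 1, so X lies in the Voronoi region of Station 1.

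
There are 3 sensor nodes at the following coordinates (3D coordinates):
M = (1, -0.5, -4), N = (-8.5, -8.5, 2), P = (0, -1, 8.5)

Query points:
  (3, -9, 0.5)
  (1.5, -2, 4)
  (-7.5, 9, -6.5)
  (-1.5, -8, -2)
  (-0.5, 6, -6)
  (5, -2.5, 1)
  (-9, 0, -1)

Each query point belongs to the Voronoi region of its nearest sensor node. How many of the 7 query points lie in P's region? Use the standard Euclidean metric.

1

(3, -9, 0.5) — d² to each: M:96.5, N:134.75, P:137 → nearest is M
(1.5, -2, 4) — d² to each: M:66.5, N:146.25, P:23.5 → nearest is P
(-7.5, 9, -6.5) — d² to each: M:168.75, N:379.5, P:381.25 → nearest is M
(-1.5, -8, -2) — d² to each: M:66.5, N:65.25, P:161.5 → nearest is N
(-0.5, 6, -6) — d² to each: M:48.5, N:338.25, P:259.5 → nearest is M
(5, -2.5, 1) — d² to each: M:45, N:219.25, P:83.5 → nearest is M
(-9, 0, -1) — d² to each: M:109.25, N:81.5, P:172.25 → nearest is N
1 of the 7 points has P as nearest.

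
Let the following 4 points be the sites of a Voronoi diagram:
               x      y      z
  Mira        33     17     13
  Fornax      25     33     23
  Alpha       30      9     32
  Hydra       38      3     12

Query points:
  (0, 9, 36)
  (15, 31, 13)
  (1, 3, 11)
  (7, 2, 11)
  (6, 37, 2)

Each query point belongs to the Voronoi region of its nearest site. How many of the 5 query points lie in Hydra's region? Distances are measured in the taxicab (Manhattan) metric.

(0, 9, 36) — d to each: Mira:64, Fornax:62, Alpha:34, Hydra:68 → nearest is Alpha
(15, 31, 13) — d to each: Mira:32, Fornax:22, Alpha:56, Hydra:52 → nearest is Fornax
(1, 3, 11) — d to each: Mira:48, Fornax:66, Alpha:56, Hydra:38 → nearest is Hydra
(7, 2, 11) — d to each: Mira:43, Fornax:61, Alpha:51, Hydra:33 → nearest is Hydra
(6, 37, 2) — d to each: Mira:58, Fornax:44, Alpha:82, Hydra:76 → nearest is Fornax
2 of the 5 points have Hydra as nearest.

2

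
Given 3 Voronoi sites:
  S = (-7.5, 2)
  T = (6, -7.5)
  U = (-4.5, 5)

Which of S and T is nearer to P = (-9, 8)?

S

Compare squared distances:
|PS|² = (-9−(-7.5))² + (8−2)² = 2.25 + 36 = 38.25
|PT|² = (-9−6)² + (8−(-7.5))² = 225 + 240.25 = 465.25
38.25 < 465.25, so S is closer.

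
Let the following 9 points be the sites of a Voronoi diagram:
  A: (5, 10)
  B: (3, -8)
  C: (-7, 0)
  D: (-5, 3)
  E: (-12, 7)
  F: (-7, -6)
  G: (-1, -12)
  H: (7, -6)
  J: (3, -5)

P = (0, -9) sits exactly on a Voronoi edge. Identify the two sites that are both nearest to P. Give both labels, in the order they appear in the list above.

Squared distances from P to each site:
|PA|² = 25 + 361 = 386
|PB|² = 9 + 1 = 10
|PC|² = 49 + 81 = 130
|PD|² = 25 + 144 = 169
|PE|² = 144 + 256 = 400
|PF|² = 49 + 9 = 58
|PG|² = 1 + 9 = 10
|PH|² = 49 + 9 = 58
|PJ|² = 9 + 16 = 25
P is equidistant from B and G (both at squared distance 10), and every other site is strictly farther — so P lies on the B–G Voronoi edge.

B and G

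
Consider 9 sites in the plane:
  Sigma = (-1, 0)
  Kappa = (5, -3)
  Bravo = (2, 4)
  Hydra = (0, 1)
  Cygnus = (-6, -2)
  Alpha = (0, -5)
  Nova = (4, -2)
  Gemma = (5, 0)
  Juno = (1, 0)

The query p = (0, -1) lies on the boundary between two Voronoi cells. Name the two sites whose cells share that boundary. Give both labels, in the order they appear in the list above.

Sigma and Juno

Squared distances from p to each site:
d²(p, Sigma) = 1 + 1 = 2
d²(p, Kappa) = 25 + 4 = 29
d²(p, Bravo) = 4 + 25 = 29
d²(p, Hydra) = 0 + 4 = 4
d²(p, Cygnus) = 36 + 1 = 37
d²(p, Alpha) = 0 + 16 = 16
d²(p, Nova) = 16 + 1 = 17
d²(p, Gemma) = 25 + 1 = 26
d²(p, Juno) = 1 + 1 = 2
p is equidistant from Sigma and Juno (both at squared distance 2), and every other site is strictly farther — so p lies on the Sigma–Juno Voronoi edge.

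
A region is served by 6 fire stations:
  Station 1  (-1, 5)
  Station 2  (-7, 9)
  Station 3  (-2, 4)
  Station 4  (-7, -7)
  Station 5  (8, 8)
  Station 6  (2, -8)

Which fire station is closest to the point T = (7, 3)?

Since √ is increasing, it suffices to compare squared distances:
d²(T, Station 1) = (7−(-1))² + (3−5)² = 64 + 4 = 68
d²(T, Station 2) = (7−(-7))² + (3−9)² = 196 + 36 = 232
d²(T, Station 3) = (7−(-2))² + (3−4)² = 81 + 1 = 82
d²(T, Station 4) = (7−(-7))² + (3−(-7))² = 196 + 100 = 296
d²(T, Station 5) = (7−8)² + (3−8)² = 1 + 25 = 26
d²(T, Station 6) = (7−2)² + (3−(-8))² = 25 + 121 = 146
Minimum is at Station 5.

Station 5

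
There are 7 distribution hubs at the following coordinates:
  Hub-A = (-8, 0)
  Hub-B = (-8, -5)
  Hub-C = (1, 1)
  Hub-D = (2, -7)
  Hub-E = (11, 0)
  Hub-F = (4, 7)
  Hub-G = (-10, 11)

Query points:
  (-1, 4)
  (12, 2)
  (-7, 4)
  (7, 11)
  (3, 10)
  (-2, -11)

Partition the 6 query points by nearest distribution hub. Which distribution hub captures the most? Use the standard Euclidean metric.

(-1, 4) — d² to each: Hub-A:65, Hub-B:130, Hub-C:13, Hub-D:130, Hub-E:160, Hub-F:34, Hub-G:130 → nearest is Hub-C
(12, 2) — d² to each: Hub-A:404, Hub-B:449, Hub-C:122, Hub-D:181, Hub-E:5, Hub-F:89, Hub-G:565 → nearest is Hub-E
(-7, 4) — d² to each: Hub-A:17, Hub-B:82, Hub-C:73, Hub-D:202, Hub-E:340, Hub-F:130, Hub-G:58 → nearest is Hub-A
(7, 11) — d² to each: Hub-A:346, Hub-B:481, Hub-C:136, Hub-D:349, Hub-E:137, Hub-F:25, Hub-G:289 → nearest is Hub-F
(3, 10) — d² to each: Hub-A:221, Hub-B:346, Hub-C:85, Hub-D:290, Hub-E:164, Hub-F:10, Hub-G:170 → nearest is Hub-F
(-2, -11) — d² to each: Hub-A:157, Hub-B:72, Hub-C:153, Hub-D:32, Hub-E:290, Hub-F:360, Hub-G:548 → nearest is Hub-D
Tally — Hub-A:1, Hub-C:1, Hub-D:1, Hub-E:1, Hub-F:2. Hub-F captures the most (2).

Hub-F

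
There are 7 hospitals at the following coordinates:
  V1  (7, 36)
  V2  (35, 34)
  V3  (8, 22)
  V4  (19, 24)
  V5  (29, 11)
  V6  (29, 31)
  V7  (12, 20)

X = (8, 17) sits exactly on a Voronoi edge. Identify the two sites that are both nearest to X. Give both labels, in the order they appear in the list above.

V3 and V7

Squared distances from X to each site:
|XV1|² = (8−7)² + (17−36)² = 1 + 361 = 362
|XV2|² = (8−35)² + (17−34)² = 729 + 289 = 1018
|XV3|² = (8−8)² + (17−22)² = 0 + 25 = 25
|XV4|² = (8−19)² + (17−24)² = 121 + 49 = 170
|XV5|² = (8−29)² + (17−11)² = 441 + 36 = 477
|XV6|² = (8−29)² + (17−31)² = 441 + 196 = 637
|XV7|² = (8−12)² + (17−20)² = 16 + 9 = 25
X is equidistant from V3 and V7 (both at squared distance 25), and every other site is strictly farther — so X lies on the V3–V7 Voronoi edge.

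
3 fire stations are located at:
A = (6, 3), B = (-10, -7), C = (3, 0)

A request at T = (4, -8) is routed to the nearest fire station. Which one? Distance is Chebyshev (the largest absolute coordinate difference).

d(T,A) = max(2, 11) = 11
d(T,B) = max(14, 1) = 14
d(T,C) = max(1, 8) = 8
Minimum is at C.

C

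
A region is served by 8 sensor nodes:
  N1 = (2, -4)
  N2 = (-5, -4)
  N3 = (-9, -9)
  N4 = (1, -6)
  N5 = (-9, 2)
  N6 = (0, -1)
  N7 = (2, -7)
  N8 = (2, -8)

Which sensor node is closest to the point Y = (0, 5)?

Squared Euclidean distances:
|YN1|² = (0−2)² + (5−(-4))² = 4 + 81 = 85
|YN2|² = (0−(-5))² + (5−(-4))² = 25 + 81 = 106
|YN3|² = (0−(-9))² + (5−(-9))² = 81 + 196 = 277
|YN4|² = (0−1)² + (5−(-6))² = 1 + 121 = 122
|YN5|² = (0−(-9))² + (5−2)² = 81 + 9 = 90
|YN6|² = (0−0)² + (5−(-1))² = 0 + 36 = 36
|YN7|² = (0−2)² + (5−(-7))² = 4 + 144 = 148
|YN8|² = (0−2)² + (5−(-8))² = 4 + 169 = 173
Minimum is at N6.

N6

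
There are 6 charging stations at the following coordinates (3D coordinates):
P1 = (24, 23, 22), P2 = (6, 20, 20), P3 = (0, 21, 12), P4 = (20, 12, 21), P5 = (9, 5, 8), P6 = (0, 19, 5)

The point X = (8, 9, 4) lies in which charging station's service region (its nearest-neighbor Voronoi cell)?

Compare squared distances (the ordering matches that of the actual distances):
|XP1|² = (8−24)² + (9−23)² + (4−22)² = 256 + 196 + 324 = 776
|XP2|² = (8−6)² + (9−20)² + (4−20)² = 4 + 121 + 256 = 381
|XP3|² = (8−0)² + (9−21)² + (4−12)² = 64 + 144 + 64 = 272
|XP4|² = (8−20)² + (9−12)² + (4−21)² = 144 + 9 + 289 = 442
|XP5|² = (8−9)² + (9−5)² + (4−8)² = 1 + 16 + 16 = 33
|XP6|² = (8−0)² + (9−19)² + (4−5)² = 64 + 100 + 1 = 165
The smallest is to P5, so X lies in the Voronoi region of P5.

P5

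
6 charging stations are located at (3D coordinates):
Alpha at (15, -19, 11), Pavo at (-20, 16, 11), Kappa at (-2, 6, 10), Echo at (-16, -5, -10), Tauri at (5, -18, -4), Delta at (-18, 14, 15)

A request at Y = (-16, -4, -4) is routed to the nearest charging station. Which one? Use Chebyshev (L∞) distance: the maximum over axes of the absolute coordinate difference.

Echo

d(Y, Alpha) = max(31, 15, 15) = 31
d(Y, Pavo) = max(4, 20, 15) = 20
d(Y, Kappa) = max(14, 10, 14) = 14
d(Y, Echo) = max(0, 1, 6) = 6
d(Y, Tauri) = max(21, 14, 0) = 21
d(Y, Delta) = max(2, 18, 19) = 19
Echo is nearest.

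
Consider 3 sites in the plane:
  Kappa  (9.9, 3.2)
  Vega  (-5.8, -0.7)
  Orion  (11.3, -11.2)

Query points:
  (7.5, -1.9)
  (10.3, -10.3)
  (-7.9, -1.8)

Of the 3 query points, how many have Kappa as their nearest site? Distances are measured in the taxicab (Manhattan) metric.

(7.5, -1.9) — d to each: Kappa:7.5, Vega:14.5, Orion:13.1 → nearest is Kappa
(10.3, -10.3) — d to each: Kappa:13.9, Vega:25.7, Orion:1.9 → nearest is Orion
(-7.9, -1.8) — d to each: Kappa:22.8, Vega:3.2, Orion:28.6 → nearest is Vega
1 of the 3 points has Kappa as nearest.

1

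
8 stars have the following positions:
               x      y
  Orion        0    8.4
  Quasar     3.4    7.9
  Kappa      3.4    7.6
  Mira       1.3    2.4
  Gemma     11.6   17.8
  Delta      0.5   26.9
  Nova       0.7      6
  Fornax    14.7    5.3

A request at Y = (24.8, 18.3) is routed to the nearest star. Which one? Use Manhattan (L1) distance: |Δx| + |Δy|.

Gemma

d(Y, Orion) = 24.8 + 9.9 = 34.7
d(Y, Quasar) = 21.4 + 10.4 = 31.8
d(Y, Kappa) = 21.4 + 10.7 = 32.1
d(Y, Mira) = 23.5 + 15.9 = 39.4
d(Y, Gemma) = 13.2 + 0.5 = 13.7
d(Y, Delta) = 24.3 + 8.6 = 32.9
d(Y, Nova) = 24.1 + 12.3 = 36.4
d(Y, Fornax) = 10.1 + 13 = 23.1
The smallest is to Gemma, so Y lies in the Voronoi region of Gemma.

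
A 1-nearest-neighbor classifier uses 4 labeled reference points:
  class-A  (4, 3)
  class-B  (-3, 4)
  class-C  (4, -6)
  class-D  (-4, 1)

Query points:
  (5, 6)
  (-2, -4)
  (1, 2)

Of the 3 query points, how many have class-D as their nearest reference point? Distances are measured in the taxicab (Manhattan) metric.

(5, 6) — d to each: class-A:4, class-B:10, class-C:13, class-D:14 → nearest is class-A
(-2, -4) — d to each: class-A:13, class-B:9, class-C:8, class-D:7 → nearest is class-D
(1, 2) — d to each: class-A:4, class-B:6, class-C:11, class-D:6 → nearest is class-A
1 of the 3 points has class-D as nearest.

1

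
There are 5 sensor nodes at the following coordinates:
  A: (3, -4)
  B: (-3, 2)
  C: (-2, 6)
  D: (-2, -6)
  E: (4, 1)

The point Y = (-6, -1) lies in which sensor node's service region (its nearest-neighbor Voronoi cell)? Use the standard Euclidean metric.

Since √ is increasing, it suffices to compare squared distances:
|YA|² = (-6−3)² + (-1−(-4))² = 81 + 9 = 90
|YB|² = (-6−(-3))² + (-1−2)² = 9 + 9 = 18
|YC|² = (-6−(-2))² + (-1−6)² = 16 + 49 = 65
|YD|² = (-6−(-2))² + (-1−(-6))² = 16 + 25 = 41
|YE|² = (-6−4)² + (-1−1)² = 100 + 4 = 104
B is nearest.

B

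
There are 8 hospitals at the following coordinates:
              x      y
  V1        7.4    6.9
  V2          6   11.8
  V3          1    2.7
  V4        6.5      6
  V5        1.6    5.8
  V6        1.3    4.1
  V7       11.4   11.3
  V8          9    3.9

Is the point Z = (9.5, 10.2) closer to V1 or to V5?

V1

Compare squared distances:
|ZV1|² = (9.5−7.4)² + (10.2−6.9)² = 4.41 + 10.89 = 15.3
|ZV5|² = (9.5−1.6)² + (10.2−5.8)² = 62.41 + 19.36 = 81.77
15.3 < 81.77, so V1 is closer.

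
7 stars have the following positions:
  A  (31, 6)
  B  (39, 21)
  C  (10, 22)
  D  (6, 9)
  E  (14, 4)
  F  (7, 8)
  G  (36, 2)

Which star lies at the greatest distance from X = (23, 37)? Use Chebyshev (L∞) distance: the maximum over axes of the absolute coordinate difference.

G

d(X,A) = max(8, 31) = 31
d(X,B) = max(16, 16) = 16
d(X,C) = max(13, 15) = 15
d(X,D) = max(17, 28) = 28
d(X,E) = max(9, 33) = 33
d(X,F) = max(16, 29) = 29
d(X,G) = max(13, 35) = 35
The largest is to G.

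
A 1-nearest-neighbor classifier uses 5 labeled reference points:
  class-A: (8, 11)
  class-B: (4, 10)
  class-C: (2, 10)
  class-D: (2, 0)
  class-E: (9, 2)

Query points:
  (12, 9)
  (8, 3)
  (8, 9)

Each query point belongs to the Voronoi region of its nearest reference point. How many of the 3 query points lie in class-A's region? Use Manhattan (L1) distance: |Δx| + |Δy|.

(12, 9) — d to each: class-A:6, class-B:9, class-C:11, class-D:19, class-E:10 → nearest is class-A
(8, 3) — d to each: class-A:8, class-B:11, class-C:13, class-D:9, class-E:2 → nearest is class-E
(8, 9) — d to each: class-A:2, class-B:5, class-C:7, class-D:15, class-E:8 → nearest is class-A
2 of the 3 points have class-A as nearest.

2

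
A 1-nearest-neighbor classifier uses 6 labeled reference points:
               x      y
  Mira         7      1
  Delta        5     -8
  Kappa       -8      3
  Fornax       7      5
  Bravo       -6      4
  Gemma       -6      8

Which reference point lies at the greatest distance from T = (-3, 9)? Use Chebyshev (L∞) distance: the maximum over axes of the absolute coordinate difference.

Delta

d(T, Mira) = max(10, 8) = 10
d(T, Delta) = max(8, 17) = 17
d(T, Kappa) = max(5, 6) = 6
d(T, Fornax) = max(10, 4) = 10
d(T, Bravo) = max(3, 5) = 5
d(T, Gemma) = max(3, 1) = 3
The largest is to Delta.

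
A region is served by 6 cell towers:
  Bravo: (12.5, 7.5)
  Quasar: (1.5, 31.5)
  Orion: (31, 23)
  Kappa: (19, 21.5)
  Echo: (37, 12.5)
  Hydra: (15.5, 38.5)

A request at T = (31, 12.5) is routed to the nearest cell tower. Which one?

Echo

Since √ is increasing, it suffices to compare squared distances:
d²(T, Bravo) = (31−12.5)² + (12.5−7.5)² = 342.25 + 25 = 367.25
d²(T, Quasar) = (31−1.5)² + (12.5−31.5)² = 870.25 + 361 = 1231.25
d²(T, Orion) = (31−31)² + (12.5−23)² = 0 + 110.25 = 110.25
d²(T, Kappa) = (31−19)² + (12.5−21.5)² = 144 + 81 = 225
d²(T, Echo) = (31−37)² + (12.5−12.5)² = 36 + 0 = 36
d²(T, Hydra) = (31−15.5)² + (12.5−38.5)² = 240.25 + 676 = 916.25
The smallest is to Echo, so T lies in the Voronoi region of Echo.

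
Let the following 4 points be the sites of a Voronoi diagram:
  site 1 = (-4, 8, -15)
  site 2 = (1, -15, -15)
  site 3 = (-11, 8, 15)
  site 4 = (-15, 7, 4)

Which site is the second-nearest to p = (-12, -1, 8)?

Squared Euclidean distances:
d²(p, site 1) = 64 + 81 + 529 = 674
d²(p, site 2) = 169 + 196 + 529 = 894
d²(p, site 3) = 1 + 81 + 49 = 131
d²(p, site 4) = 9 + 64 + 16 = 89
Sorted ascending: site 4, site 3, site 1, … — the second-nearest is site 3.

site 3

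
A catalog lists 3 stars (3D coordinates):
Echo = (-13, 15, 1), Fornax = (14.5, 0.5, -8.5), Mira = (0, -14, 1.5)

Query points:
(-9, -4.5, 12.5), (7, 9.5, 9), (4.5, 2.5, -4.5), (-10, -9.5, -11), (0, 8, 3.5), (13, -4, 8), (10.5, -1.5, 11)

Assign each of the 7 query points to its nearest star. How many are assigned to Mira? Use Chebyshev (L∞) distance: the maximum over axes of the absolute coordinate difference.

4

(-9, -4.5, 12.5) — d to each: Echo:19.5, Fornax:23.5, Mira:11 → nearest is Mira
(7, 9.5, 9) — d to each: Echo:20, Fornax:17.5, Mira:23.5 → nearest is Fornax
(4.5, 2.5, -4.5) — d to each: Echo:17.5, Fornax:10, Mira:16.5 → nearest is Fornax
(-10, -9.5, -11) — d to each: Echo:24.5, Fornax:24.5, Mira:12.5 → nearest is Mira
(0, 8, 3.5) — d to each: Echo:13, Fornax:14.5, Mira:22 → nearest is Echo
(13, -4, 8) — d to each: Echo:26, Fornax:16.5, Mira:13 → nearest is Mira
(10.5, -1.5, 11) — d to each: Echo:23.5, Fornax:19.5, Mira:12.5 → nearest is Mira
4 of the 7 points have Mira as nearest.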